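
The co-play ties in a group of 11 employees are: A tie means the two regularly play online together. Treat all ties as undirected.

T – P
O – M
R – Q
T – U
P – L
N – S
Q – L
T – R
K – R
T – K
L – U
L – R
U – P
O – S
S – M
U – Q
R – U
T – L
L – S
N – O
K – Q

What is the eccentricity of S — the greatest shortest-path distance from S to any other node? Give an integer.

3

Distances from S: K:3, L:1, M:1, N:1, O:1, P:2, Q:2, R:2, T:2, U:2.
The largest is 3 (to K), so the eccentricity of S is 3.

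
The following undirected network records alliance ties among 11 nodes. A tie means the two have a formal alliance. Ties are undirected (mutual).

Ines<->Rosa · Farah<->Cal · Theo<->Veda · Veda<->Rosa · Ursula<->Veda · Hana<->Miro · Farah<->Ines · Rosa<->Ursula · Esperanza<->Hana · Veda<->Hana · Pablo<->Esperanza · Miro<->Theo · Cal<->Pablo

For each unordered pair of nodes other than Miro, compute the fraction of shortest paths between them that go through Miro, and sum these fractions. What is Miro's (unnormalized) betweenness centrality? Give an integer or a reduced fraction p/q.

11/6

Pairs whose geodesics pass through Miro — Theo–Hana: 1/2; Theo–Esperanza: 1/2; Theo–Pablo: 1/2; Theo–Cal: 1/3.
All other pairs contribute 0.
Summing the contributions gives betweenness(Miro) = 11/6.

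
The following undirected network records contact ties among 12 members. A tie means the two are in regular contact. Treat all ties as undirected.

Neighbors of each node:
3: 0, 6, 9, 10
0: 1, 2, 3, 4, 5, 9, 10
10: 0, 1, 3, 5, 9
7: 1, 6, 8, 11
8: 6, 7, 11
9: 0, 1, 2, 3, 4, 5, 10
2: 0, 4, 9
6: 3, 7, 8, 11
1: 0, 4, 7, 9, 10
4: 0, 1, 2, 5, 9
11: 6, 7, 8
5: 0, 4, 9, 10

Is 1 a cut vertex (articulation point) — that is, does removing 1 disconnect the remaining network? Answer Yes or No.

No

Even without 1, every remaining node can still reach every other (the residual graph is connected), so 1 is not a cut vertex.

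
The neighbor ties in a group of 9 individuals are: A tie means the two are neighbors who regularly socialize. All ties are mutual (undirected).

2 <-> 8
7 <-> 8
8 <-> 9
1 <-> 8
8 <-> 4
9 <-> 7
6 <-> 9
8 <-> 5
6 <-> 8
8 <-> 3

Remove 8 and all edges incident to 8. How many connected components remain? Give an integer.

6

Without 8, the remaining ties split the others into: {6, 7, 9}; {5}; {3}; {1}; {2}; {4}.
That's 6 separate components.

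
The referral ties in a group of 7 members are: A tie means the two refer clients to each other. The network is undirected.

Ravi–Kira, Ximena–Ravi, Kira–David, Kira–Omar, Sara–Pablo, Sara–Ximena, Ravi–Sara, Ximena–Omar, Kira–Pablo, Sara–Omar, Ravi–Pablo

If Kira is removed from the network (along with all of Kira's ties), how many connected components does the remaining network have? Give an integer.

Without Kira, the remaining ties split the others into: {Omar, Pablo, Ravi, Sara, Ximena}; {David}.
That's 2 separate components.

2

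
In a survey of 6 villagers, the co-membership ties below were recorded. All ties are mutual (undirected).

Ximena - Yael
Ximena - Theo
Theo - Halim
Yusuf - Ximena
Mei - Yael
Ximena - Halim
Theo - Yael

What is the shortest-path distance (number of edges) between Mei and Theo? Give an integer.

One shortest route is Mei – Yael – Theo, which uses 2 edges, and Mei and Theo are not directly tied, so nothing shorter exists. So d(Mei,Theo) = 2.

2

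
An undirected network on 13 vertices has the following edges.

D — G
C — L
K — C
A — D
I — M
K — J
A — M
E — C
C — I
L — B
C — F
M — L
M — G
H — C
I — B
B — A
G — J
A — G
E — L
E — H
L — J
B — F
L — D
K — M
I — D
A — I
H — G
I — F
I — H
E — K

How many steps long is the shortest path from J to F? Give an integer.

One shortest route is J – K – C – F, which uses 3 edges, and at distance 2 from J we only reach {A, B, C, D, E, H, M}, which does not include F. So d(J,F) = 3.

3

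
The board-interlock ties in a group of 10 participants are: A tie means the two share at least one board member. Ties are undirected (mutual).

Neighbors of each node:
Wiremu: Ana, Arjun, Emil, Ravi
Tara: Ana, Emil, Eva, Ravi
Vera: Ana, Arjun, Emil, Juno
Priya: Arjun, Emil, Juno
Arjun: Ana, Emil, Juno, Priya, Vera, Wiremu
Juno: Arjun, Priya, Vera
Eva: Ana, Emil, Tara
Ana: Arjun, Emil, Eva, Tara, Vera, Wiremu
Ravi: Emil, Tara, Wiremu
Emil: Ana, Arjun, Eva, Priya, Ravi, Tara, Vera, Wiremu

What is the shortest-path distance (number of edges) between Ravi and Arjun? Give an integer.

One shortest route is Ravi – Emil – Arjun, which uses 2 edges, and Ravi and Arjun are not directly tied, so nothing shorter exists. So d(Ravi,Arjun) = 2.

2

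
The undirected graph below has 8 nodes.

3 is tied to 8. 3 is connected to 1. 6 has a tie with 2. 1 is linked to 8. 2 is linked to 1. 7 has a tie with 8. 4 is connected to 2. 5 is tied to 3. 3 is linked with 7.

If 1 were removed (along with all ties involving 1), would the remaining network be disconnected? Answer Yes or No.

Removing 1 leaves {3, 5, 7, and 8} with no path to {2, 4, and 6}, so the network splits into 2 components. 1 is a cut vertex.

Yes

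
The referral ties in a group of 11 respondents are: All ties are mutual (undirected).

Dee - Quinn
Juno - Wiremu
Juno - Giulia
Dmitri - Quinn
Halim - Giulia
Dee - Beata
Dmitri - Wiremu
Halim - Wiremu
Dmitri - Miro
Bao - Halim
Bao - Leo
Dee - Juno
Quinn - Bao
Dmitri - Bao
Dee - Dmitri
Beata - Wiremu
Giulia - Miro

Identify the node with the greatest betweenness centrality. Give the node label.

Dmitri

Unnormalized betweenness of each node: Bao:67/6, Beata:1/2, Dee:97/15, Dmitri:59/5, Giulia:46/15, Halim:82/15, Juno:19/6, Leo:0, Miro:4/3, Quinn:31/15, Wiremu:209/30.
Dmitri has the largest value, 59/5, making it the main broker — the node through which the most shortest paths run.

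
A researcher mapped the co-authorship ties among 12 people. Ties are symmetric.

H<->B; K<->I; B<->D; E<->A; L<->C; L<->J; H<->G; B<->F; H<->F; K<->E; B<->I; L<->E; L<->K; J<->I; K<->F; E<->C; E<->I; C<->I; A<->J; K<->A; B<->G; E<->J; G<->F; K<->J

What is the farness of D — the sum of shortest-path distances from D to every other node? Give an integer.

Distances from D: A:4, B:1, C:3, E:3, F:2, G:2, H:2, I:2, J:3, K:3, L:4.
Sum = 4 + 1 + 3 + 3 + 2 + 2 + 2 + 2 + 3 + 3 + 4 = 29.

29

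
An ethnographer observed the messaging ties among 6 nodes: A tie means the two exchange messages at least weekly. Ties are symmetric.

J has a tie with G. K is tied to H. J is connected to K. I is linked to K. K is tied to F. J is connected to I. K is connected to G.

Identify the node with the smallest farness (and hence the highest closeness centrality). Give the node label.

Farness (sum of distances to all others) for each node — F:9, G:8, H:9, I:8, J:7, K:5.
The smallest farness is 5, for K, so K has the highest closeness.

K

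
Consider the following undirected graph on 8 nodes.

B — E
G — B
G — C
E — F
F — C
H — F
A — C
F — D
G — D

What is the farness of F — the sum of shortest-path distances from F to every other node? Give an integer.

Distances from F: A:2, B:2, C:1, D:1, E:1, G:2, H:1.
Sum = 2 + 2 + 1 + 1 + 1 + 2 + 1 = 10.

10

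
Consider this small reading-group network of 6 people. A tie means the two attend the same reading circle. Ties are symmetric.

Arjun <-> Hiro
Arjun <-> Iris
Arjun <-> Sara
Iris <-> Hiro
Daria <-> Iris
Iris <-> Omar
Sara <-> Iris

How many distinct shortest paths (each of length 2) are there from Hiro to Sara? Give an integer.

The shortest distance is 2. The length-2 paths are: Hiro–Iris–Sara; Hiro–Arjun–Sara.
That gives 2 distinct shortest paths.

2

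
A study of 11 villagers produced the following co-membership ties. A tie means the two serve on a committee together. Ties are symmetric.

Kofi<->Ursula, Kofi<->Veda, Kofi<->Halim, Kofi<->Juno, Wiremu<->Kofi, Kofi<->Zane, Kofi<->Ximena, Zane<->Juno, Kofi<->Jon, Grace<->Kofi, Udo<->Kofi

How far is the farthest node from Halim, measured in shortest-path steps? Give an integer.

Distances from Halim: Grace:2, Jon:2, Juno:2, Kofi:1, Udo:2, Ursula:2, Veda:2, Wiremu:2, Ximena:2, Zane:2.
The largest is 2 (to Juno, Udo, Veda, Ursula, Grace, Zane, Jon, Wiremu, and Ximena), so the eccentricity of Halim is 2.

2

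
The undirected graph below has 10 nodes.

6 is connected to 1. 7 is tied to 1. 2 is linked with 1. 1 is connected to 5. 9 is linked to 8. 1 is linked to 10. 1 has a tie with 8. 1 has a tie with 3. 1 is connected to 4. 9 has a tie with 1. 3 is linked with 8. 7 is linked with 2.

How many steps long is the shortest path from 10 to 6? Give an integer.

One shortest route is 10 – 1 – 6, which uses 2 edges, and 10 and 6 are not directly tied, so nothing shorter exists. So d(10,6) = 2.

2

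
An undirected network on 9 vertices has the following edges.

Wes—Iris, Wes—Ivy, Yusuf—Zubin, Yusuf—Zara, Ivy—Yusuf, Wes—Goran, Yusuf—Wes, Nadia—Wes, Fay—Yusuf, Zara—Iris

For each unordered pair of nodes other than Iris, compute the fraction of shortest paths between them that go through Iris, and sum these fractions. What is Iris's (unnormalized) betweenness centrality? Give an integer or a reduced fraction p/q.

3/2

Pairs whose geodesics pass through Iris — Wes–Zara: 1/2; Goran–Zara: 1/2; Nadia–Zara: 1/2.
All other pairs contribute 0.
Summing the contributions gives betweenness(Iris) = 3/2.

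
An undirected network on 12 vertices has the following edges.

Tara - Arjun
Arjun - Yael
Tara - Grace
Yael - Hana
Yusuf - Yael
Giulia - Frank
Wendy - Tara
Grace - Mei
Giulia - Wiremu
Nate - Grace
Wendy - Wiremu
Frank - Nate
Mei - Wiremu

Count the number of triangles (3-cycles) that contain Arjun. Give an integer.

Arjun's neighbors are Tara and Yael, but none of them are tied to each other, so no triangle contains Arjun.

0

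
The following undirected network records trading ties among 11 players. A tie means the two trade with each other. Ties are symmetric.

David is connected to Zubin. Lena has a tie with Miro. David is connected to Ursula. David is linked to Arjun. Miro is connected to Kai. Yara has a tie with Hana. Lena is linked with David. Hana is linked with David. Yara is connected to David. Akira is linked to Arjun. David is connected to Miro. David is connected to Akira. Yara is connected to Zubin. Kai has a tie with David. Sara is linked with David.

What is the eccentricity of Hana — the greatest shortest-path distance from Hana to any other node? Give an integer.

Distances from Hana: Akira:2, Arjun:2, David:1, Kai:2, Lena:2, Miro:2, Sara:2, Ursula:2, Yara:1, Zubin:2.
The largest is 2 (to Ursula, Miro, Zubin, Sara, Akira, Kai, Arjun, and Lena), so the eccentricity of Hana is 2.

2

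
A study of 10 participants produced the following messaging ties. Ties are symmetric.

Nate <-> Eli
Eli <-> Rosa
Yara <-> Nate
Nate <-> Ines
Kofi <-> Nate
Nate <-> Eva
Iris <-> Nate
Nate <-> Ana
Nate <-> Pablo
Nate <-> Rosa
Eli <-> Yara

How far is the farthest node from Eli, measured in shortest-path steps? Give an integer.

Distances from Eli: Ana:2, Eva:2, Ines:2, Iris:2, Kofi:2, Nate:1, Pablo:2, Rosa:1, Yara:1.
The largest is 2 (to Kofi, Iris, Ana, Ines, Eva, and Pablo), so the eccentricity of Eli is 2.

2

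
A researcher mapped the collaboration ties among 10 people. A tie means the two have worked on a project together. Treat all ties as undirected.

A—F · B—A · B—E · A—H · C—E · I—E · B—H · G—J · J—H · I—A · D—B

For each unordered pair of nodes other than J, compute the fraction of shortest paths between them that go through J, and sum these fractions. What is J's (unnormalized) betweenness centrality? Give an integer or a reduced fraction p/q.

Pairs whose geodesics pass through J — C–G: 1; D–G: 1; G–I: 1; G–H: 1; G–F: 1; G–E: 1; G–B: 1; G–A: 1.
All other pairs contribute 0.
Summing the contributions gives betweenness(J) = 8.

8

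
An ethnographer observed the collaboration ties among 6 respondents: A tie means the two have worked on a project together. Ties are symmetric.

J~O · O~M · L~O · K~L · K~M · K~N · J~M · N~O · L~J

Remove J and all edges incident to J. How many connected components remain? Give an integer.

1

J's neighbors (L, M, and O) remain reachable from one another through other ties, so the rest of the network stays in one piece.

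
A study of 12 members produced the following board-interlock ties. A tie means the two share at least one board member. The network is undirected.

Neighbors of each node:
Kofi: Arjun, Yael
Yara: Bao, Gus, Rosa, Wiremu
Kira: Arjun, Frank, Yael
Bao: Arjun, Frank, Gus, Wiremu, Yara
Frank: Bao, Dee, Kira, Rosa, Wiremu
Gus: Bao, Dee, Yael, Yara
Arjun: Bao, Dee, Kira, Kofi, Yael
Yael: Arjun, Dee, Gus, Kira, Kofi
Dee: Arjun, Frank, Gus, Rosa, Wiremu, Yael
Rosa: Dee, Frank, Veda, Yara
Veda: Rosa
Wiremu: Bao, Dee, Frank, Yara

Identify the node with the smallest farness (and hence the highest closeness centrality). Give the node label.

Dee

Farness (sum of distances to all others) for each node — Arjun:18, Bao:18, Dee:16, Frank:18, Gus:19, Kira:21, Kofi:26, Rosa:19, Veda:29, Wiremu:20, Yael:18, Yara:20.
The smallest farness is 16, for Dee, so Dee has the highest closeness.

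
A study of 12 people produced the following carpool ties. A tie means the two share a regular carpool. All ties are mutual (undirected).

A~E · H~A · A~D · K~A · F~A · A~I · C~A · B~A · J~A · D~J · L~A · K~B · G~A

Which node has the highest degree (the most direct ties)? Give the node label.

A

Degrees — A:11, B:2, C:1, D:2, E:1, F:1, G:1, H:1, I:1, J:2, K:2, L:1.
The maximum is 11, attained only by A.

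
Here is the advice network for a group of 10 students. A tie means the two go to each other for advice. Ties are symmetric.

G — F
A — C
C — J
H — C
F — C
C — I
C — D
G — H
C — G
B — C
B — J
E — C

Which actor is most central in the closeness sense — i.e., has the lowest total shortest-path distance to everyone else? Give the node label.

Farness (sum of distances to all others) for each node — A:17, B:16, C:9, D:17, E:17, F:16, G:15, H:16, I:17, J:16.
The smallest farness is 9, for C, so C has the highest closeness.

C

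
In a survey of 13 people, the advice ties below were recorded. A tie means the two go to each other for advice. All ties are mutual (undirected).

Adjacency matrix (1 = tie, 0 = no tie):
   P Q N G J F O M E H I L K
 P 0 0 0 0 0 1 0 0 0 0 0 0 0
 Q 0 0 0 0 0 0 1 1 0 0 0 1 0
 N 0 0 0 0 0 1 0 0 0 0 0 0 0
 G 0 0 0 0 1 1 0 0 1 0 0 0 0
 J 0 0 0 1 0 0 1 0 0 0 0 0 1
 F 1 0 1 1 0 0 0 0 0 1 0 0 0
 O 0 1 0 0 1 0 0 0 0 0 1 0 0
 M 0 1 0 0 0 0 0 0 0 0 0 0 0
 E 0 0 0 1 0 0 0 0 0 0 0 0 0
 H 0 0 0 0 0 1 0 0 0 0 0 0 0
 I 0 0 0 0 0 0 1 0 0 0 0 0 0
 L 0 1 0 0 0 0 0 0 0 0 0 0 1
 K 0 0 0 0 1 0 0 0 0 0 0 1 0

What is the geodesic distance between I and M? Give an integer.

One shortest route is I – O – Q – M, which uses 3 edges, and at distance 2 from I we only reach {J, Q}, which does not include M. So d(I,M) = 3.

3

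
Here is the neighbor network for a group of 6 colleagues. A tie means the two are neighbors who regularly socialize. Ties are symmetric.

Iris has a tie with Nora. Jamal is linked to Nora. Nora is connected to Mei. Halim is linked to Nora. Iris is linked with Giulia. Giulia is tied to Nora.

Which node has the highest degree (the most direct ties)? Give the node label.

Nora

Degrees — Giulia:2, Halim:1, Iris:2, Jamal:1, Mei:1, Nora:5.
The maximum is 5, attained only by Nora.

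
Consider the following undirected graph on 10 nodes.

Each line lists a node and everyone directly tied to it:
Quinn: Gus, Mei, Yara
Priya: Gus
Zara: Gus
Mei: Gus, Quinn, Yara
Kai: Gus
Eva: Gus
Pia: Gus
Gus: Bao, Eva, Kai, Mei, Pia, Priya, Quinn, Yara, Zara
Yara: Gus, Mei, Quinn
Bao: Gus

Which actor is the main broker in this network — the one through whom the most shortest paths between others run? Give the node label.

Gus

Unnormalized betweenness of each node: Bao:0, Eva:0, Gus:33, Kai:0, Mei:0, Pia:0, Priya:0, Quinn:0, Yara:0, Zara:0.
Gus has the largest value, 33, making it the main broker — the node through which the most shortest paths run.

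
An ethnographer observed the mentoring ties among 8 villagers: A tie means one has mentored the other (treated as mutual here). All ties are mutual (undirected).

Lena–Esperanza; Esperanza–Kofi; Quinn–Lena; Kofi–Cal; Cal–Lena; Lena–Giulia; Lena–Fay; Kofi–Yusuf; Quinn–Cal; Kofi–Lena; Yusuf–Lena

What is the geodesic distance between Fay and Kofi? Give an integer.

2

One shortest route is Fay – Lena – Kofi, which uses 2 edges, and Fay and Kofi are not directly tied, so nothing shorter exists. So d(Fay,Kofi) = 2.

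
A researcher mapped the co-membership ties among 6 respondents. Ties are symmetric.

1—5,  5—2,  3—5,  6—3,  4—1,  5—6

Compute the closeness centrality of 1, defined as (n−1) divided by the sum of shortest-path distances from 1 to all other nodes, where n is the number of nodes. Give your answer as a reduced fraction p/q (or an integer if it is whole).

5/8

Distances from 1: 2:2, 3:2, 4:1, 5:1, 6:2. Sum = 8.
n = 6, so closeness = 5/8.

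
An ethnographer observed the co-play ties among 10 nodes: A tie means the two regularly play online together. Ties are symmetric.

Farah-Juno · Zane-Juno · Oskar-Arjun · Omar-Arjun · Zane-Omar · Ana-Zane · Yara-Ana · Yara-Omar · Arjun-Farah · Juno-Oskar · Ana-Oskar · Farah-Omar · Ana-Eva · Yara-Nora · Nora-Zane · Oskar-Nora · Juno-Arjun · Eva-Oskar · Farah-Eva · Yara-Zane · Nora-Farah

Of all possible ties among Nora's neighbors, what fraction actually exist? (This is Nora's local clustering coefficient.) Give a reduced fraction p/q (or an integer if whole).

Nora's neighbors: Farah, Oskar, Yara, and Zane (k = 4).
Possible neighbor pairs: C(4,2) = 6. Edges among them: Yara–Zane → e = 1.
Clustering(Nora) = 1/6.

1/6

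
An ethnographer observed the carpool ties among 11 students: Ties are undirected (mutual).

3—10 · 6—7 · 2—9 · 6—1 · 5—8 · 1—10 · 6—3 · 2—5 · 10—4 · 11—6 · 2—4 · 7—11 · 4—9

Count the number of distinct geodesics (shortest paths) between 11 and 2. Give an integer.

The shortest distance is 5. The length-5 paths are: 11–6–3–10–4–2; 11–6–1–10–4–2.
That gives 2 distinct shortest paths.

2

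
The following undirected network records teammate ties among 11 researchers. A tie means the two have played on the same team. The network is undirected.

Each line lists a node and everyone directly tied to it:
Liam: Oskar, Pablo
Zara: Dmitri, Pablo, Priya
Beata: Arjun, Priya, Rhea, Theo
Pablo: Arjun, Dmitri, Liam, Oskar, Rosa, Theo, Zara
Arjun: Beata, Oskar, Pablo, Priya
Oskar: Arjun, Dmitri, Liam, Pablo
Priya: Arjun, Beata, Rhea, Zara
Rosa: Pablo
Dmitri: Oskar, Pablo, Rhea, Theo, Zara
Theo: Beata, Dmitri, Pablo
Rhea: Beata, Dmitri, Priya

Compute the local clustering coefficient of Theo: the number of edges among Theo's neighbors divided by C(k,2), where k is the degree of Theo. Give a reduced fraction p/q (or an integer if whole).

Theo's neighbors: Beata, Dmitri, and Pablo (k = 3).
Possible neighbor pairs: C(3,2) = 3. Edges among them: Dmitri–Pablo → e = 1.
Clustering(Theo) = 1/3.

1/3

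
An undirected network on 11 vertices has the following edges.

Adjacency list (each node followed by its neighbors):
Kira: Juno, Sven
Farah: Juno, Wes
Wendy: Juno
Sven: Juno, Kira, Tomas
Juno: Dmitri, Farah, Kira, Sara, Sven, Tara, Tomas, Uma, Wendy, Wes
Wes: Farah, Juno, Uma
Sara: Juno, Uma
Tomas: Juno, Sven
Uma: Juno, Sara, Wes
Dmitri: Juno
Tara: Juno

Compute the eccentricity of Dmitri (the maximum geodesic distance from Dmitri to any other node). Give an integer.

2

Distances from Dmitri: Farah:2, Juno:1, Kira:2, Sara:2, Sven:2, Tara:2, Tomas:2, Uma:2, Wendy:2, Wes:2.
The largest is 2 (to Farah, Wendy, Uma, Tara, Sara, Kira, Tomas, Sven, and Wes), so the eccentricity of Dmitri is 2.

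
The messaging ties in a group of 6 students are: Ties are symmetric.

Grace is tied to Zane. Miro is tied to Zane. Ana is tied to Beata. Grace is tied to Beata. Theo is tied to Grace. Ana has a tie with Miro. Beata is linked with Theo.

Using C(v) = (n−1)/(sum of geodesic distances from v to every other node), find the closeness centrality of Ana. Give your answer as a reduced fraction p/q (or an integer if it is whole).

Distances from Ana: Beata:1, Grace:2, Miro:1, Theo:2, Zane:2. Sum = 8.
n = 6, so closeness = 5/8.

5/8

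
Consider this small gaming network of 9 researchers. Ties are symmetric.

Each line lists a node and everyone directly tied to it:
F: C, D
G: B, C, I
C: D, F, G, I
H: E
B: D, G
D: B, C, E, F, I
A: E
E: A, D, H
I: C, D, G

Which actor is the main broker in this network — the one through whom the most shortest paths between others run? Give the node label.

D

Unnormalized betweenness of each node: A:0, B:4/3, C:17/6, D:35/2, E:13, F:0, G:1, H:0, I:4/3.
D has the largest value, 35/2, making it the main broker — the node through which the most shortest paths run.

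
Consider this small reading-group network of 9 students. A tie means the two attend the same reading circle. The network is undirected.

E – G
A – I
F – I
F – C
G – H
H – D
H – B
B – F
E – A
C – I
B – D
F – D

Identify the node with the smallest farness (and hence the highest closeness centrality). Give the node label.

F

Farness (sum of distances to all others) for each node — A:17, B:15, C:18, D:15, E:18, F:14, G:18, H:16, I:15.
The smallest farness is 14, for F, so F has the highest closeness.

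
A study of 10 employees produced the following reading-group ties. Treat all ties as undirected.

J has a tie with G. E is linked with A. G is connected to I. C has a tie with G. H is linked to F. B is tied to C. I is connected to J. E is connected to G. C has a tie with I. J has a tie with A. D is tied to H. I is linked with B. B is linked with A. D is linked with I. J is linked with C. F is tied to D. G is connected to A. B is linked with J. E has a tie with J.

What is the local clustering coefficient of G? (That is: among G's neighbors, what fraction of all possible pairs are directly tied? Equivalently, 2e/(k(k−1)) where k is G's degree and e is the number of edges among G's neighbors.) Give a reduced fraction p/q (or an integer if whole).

3/5

G's neighbors: A, C, E, I, and J (k = 5).
Possible neighbor pairs: C(5,2) = 10. Edges among them: A–E, A–J, C–I, C–J, E–J, I–J → e = 6.
Clustering(G) = 6/10 = 3/5.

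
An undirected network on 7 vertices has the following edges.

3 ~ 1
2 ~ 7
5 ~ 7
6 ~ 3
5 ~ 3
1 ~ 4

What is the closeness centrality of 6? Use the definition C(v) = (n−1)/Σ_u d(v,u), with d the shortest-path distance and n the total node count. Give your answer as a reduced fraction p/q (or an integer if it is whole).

Distances from 6: 1:2, 2:4, 3:1, 4:3, 5:2, 7:3. Sum = 15.
n = 7, so closeness = 6/15 = 2/5.

2/5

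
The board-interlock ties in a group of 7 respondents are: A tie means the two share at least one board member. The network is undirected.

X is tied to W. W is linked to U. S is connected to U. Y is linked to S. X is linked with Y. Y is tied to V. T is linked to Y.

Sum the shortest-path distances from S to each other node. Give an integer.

Distances from S: T:2, U:1, V:2, W:2, X:2, Y:1.
Sum = 2 + 1 + 2 + 2 + 2 + 1 = 10.

10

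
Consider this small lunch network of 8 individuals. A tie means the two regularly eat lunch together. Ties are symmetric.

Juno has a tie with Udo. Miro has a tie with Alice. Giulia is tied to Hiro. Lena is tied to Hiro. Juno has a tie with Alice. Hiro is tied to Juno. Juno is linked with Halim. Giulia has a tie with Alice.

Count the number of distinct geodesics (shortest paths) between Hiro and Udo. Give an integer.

1

The shortest distance is 2, and the only length-2 path is Hiro–Juno–Udo. So there is exactly 1 shortest path.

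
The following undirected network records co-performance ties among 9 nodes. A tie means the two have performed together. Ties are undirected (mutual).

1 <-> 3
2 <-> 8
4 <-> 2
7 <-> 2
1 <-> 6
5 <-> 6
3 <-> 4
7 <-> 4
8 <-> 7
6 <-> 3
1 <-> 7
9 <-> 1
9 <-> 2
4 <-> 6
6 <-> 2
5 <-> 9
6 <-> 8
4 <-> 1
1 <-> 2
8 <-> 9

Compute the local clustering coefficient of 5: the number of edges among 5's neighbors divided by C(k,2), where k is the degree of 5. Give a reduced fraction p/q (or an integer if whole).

5's neighbors: 6 and 9 (k = 2).
Possible neighbor pairs: C(2,2) = 1. Edges among them: none → e = 0.
Clustering(5) = 0/1.

0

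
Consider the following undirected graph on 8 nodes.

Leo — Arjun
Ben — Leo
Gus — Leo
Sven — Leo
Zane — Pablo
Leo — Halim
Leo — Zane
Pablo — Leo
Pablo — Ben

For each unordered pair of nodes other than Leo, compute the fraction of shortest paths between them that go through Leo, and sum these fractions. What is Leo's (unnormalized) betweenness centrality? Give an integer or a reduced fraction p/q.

37/2

Pairs whose geodesics pass through Leo — Zane–Sven: 1; Zane–Halim: 1; Zane–Ben: 1/2; Zane–Arjun: 1; Zane–Gus: 1; Sven–Halim: 1; Sven–Ben: 1; Sven–Arjun: 1; Sven–Gus: 1; Sven–Pablo: 1; Halim–Ben: 1; Halim–Arjun: 1; Halim–Gus: 1; Halim–Pablo: 1 … (+5 more pairs).
All other pairs contribute 0.
Summing the contributions gives betweenness(Leo) = 37/2.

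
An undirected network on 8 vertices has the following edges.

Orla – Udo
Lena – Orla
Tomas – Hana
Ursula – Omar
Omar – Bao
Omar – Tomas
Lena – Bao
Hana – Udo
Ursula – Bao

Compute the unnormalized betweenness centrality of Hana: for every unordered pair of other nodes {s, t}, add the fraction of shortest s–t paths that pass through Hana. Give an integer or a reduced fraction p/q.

Pairs whose geodesics pass through Hana — Ursula–Udo: 1/2; Orla–Tomas: 1; Udo–Tomas: 1; Udo–Omar: 1.
All other pairs contribute 0.
Summing the contributions gives betweenness(Hana) = 7/2.

7/2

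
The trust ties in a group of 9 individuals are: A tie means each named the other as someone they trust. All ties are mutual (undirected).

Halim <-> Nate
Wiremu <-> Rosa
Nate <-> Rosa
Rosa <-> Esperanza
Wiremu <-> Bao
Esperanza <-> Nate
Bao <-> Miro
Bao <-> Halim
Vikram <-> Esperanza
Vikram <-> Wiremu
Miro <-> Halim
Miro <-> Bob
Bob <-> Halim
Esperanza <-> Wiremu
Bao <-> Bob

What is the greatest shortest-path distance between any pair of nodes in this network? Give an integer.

3

Eccentricity of each node (its greatest distance to any other): Bao:2, Bob:3, Esperanza:3, Halim:3, Miro:3, Nate:2, Rosa:3, Vikram:3, Wiremu:2.
The maximum eccentricity is 3, realized for instance by the pair Vikram–Halim via Vikram – Esperanza – Nate – Halim. So the diameter is 3.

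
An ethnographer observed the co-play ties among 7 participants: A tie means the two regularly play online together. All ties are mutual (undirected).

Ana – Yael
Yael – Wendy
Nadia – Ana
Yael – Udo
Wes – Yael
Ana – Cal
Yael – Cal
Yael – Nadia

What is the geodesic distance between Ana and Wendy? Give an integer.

2

One shortest route is Ana – Yael – Wendy, which uses 2 edges, and Ana and Wendy are not directly tied, so nothing shorter exists. So d(Ana,Wendy) = 2.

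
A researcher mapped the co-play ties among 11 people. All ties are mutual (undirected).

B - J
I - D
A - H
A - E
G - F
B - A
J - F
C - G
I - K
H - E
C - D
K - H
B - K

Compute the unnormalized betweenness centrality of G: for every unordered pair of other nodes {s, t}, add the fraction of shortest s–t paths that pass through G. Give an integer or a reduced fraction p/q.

29/6

Pairs whose geodesics pass through G — C–F: 1; C–J: 1; C–B: 1/2; C–A: 1/3; F–I: 1/2; F–D: 1; J–D: 1/2.
All other pairs contribute 0.
Summing the contributions gives betweenness(G) = 29/6.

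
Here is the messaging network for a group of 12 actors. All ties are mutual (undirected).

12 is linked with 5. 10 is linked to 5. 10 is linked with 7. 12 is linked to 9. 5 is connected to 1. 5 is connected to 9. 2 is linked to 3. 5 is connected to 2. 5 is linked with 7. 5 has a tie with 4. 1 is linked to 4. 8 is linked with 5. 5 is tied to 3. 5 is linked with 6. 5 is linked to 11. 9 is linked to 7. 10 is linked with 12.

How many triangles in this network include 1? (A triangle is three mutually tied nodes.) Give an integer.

1's neighbors: 4 and 5.
Neighbor pairs that are themselves tied: 1–4–5. Each forms one triangle with 1, for 1 in total.

1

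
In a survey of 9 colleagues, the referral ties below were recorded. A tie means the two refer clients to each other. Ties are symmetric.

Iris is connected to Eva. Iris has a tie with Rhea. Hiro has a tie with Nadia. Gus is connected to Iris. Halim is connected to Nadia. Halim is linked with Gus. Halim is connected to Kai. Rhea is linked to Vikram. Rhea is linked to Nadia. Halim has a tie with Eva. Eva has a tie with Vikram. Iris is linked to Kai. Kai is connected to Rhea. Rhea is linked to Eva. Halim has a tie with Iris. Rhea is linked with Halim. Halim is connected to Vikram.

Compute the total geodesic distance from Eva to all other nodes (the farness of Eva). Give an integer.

Distances from Eva: Gus:2, Halim:1, Hiro:3, Iris:1, Kai:2, Nadia:2, Rhea:1, Vikram:1.
Sum = 2 + 1 + 3 + 1 + 2 + 2 + 1 + 1 = 13.

13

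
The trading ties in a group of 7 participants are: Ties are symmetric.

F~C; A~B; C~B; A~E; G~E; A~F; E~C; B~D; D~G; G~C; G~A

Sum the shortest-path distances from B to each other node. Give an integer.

9

Distances from B: A:1, C:1, D:1, E:2, F:2, G:2.
Sum = 1 + 1 + 1 + 2 + 2 + 2 = 9.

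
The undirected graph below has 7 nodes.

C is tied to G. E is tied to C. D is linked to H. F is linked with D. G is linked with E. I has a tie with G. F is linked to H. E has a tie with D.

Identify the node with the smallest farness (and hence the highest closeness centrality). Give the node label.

Farness (sum of distances to all others) for each node — C:12, D:10, E:9, F:14, G:11, H:14, I:16.
The smallest farness is 9, for E, so E has the highest closeness.

E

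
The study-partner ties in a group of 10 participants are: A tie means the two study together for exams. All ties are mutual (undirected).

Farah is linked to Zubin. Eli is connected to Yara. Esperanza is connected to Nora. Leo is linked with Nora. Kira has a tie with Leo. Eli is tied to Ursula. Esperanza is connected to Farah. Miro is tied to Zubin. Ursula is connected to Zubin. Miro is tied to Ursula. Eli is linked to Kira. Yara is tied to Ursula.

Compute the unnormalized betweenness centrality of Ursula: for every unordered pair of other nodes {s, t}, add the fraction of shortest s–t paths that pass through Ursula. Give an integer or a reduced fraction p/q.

23/2

Pairs whose geodesics pass through Ursula — Zubin–Leo: 1/2; Zubin–Kira: 1; Zubin–Eli: 1; Zubin–Yara: 1; Farah–Kira: 1/2; Farah–Eli: 1; Farah–Yara: 1; Esperanza–Eli: 1/2; Esperanza–Yara: 1; Leo–Miro: 1; Kira–Miro: 1; Eli–Miro: 1; Yara–Miro: 1.
All other pairs contribute 0.
Summing the contributions gives betweenness(Ursula) = 23/2.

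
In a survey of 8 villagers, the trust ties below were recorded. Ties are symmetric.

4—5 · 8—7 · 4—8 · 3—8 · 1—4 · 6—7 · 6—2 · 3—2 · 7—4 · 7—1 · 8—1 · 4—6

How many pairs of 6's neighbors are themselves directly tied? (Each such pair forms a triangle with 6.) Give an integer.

6's neighbors: 2, 4, and 7.
Neighbor pairs that are themselves tied: 6–4–7. Each forms one triangle with 6, for 1 in total.

1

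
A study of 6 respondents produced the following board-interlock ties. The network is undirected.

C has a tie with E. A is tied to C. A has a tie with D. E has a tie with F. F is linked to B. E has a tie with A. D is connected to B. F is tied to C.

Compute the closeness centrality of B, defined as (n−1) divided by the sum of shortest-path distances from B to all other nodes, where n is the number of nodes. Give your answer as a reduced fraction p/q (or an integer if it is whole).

Distances from B: A:2, C:2, D:1, E:2, F:1. Sum = 8.
n = 6, so closeness = 5/8.

5/8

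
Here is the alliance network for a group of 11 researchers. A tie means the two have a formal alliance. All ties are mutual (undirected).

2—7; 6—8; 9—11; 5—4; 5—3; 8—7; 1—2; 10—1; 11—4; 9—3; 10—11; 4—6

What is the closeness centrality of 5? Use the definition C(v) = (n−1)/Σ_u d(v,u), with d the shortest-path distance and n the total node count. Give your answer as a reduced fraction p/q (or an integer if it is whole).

10/27

Distances from 5: 1:4, 2:5, 3:1, 4:1, 6:2, 7:4, 8:3, 9:2, 10:3, 11:2. Sum = 27.
n = 11, so closeness = 10/27.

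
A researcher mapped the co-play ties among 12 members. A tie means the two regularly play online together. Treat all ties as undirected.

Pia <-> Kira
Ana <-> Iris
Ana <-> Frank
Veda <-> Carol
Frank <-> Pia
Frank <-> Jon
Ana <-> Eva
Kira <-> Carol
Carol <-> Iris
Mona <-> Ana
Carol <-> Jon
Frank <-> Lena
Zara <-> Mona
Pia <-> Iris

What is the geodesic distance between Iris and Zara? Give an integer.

One shortest route is Iris – Ana – Mona – Zara, which uses 3 edges, and at distance 2 from Iris we only reach {Eva, Frank, Jon, Kira, Mona, Veda}, which does not include Zara. So d(Iris,Zara) = 3.

3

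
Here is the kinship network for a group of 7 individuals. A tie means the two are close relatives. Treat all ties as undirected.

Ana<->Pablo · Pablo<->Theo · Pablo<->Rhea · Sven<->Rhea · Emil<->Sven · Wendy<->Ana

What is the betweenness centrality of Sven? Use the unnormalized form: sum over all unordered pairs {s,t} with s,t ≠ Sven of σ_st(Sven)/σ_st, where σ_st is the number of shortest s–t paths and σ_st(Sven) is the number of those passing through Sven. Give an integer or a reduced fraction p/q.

Pairs whose geodesics pass through Sven — Rhea–Emil: 1; Emil–Ana: 1; Emil–Theo: 1; Emil–Wendy: 1; Emil–Pablo: 1.
All other pairs contribute 0.
Summing the contributions gives betweenness(Sven) = 5.

5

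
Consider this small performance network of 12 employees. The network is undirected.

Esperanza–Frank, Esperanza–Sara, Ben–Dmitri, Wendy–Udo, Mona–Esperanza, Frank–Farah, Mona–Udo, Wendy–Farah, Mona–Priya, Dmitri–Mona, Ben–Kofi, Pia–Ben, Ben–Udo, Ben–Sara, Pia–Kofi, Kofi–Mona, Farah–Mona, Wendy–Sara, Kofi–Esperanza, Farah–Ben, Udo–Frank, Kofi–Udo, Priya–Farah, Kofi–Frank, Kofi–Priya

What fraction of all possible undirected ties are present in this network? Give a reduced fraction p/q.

There are 25 edges and 12 nodes, so the maximum possible is C(12,2) = 66.
Density = 25/66.

25/66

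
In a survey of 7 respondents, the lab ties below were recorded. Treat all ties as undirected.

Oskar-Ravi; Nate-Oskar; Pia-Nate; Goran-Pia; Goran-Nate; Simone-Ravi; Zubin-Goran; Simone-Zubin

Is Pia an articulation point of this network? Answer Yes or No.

No

Even without Pia, every remaining node can still reach every other (the residual graph is connected), so Pia is not a cut vertex.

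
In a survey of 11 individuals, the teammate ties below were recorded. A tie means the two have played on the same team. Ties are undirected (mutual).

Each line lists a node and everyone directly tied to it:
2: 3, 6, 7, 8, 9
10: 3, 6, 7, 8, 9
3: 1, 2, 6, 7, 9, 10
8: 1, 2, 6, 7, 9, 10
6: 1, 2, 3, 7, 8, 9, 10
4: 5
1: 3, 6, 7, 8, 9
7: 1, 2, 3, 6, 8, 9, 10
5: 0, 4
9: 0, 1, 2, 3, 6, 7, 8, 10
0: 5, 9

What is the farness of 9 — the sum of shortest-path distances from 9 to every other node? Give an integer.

Distances from 9: 0:1, 1:1, 2:1, 3:1, 4:3, 5:2, 6:1, 7:1, 8:1, 10:1.
Sum = 1 + 1 + 1 + 1 + 3 + 2 + 1 + 1 + 1 + 1 = 13.

13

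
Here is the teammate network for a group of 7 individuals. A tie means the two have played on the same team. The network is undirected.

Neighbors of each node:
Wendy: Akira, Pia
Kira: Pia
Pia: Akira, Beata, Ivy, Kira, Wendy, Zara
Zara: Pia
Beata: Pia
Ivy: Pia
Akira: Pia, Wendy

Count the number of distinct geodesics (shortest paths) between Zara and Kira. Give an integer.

1

The shortest distance is 2, and the only length-2 path is Zara–Pia–Kira. So there is exactly 1 shortest path.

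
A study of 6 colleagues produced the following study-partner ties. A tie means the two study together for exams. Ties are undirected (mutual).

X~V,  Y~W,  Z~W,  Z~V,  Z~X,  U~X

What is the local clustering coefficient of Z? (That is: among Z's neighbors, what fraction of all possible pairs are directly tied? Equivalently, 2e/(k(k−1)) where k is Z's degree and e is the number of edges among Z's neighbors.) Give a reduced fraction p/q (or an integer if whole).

1/3

Z's neighbors: V, W, and X (k = 3).
Possible neighbor pairs: C(3,2) = 3. Edges among them: V–X → e = 1.
Clustering(Z) = 1/3.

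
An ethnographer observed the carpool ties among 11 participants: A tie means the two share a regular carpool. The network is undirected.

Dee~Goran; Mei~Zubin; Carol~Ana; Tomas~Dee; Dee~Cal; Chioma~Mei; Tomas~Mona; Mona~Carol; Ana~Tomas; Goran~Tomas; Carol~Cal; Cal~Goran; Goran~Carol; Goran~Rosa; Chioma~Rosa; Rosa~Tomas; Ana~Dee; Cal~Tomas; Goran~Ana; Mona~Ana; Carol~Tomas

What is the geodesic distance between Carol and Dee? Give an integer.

One shortest route is Carol – Goran – Dee, which uses 2 edges, and Carol and Dee are not directly tied, so nothing shorter exists. So d(Carol,Dee) = 2.

2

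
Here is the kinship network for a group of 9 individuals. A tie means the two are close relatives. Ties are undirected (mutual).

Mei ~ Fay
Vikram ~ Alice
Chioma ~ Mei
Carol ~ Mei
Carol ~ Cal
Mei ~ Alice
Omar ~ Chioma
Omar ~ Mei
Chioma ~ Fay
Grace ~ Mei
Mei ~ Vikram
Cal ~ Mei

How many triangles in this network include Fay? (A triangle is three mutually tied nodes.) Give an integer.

1

Fay's neighbors: Chioma and Mei.
Neighbor pairs that are themselves tied: Fay–Chioma–Mei. Each forms one triangle with Fay, for 1 in total.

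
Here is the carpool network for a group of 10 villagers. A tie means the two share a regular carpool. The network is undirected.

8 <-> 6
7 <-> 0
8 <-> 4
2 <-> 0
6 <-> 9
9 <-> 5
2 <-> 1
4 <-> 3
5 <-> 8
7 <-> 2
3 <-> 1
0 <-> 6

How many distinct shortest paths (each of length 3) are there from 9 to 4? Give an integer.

The shortest distance is 3. The length-3 paths are: 9–5–8–4; 9–6–8–4.
That gives 2 distinct shortest paths.

2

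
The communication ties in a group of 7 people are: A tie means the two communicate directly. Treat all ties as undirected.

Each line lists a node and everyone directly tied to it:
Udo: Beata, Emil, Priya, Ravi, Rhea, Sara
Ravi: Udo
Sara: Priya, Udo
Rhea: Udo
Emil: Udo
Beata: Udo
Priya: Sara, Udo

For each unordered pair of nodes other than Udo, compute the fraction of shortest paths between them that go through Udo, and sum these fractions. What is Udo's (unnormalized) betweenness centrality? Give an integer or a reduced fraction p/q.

14

Pairs whose geodesics pass through Udo — Ravi–Priya: 1; Ravi–Beata: 1; Ravi–Sara: 1; Ravi–Emil: 1; Ravi–Rhea: 1; Priya–Beata: 1; Priya–Emil: 1; Priya–Rhea: 1; Beata–Sara: 1; Beata–Emil: 1; Beata–Rhea: 1; Sara–Emil: 1; Sara–Rhea: 1; Emil–Rhea: 1.
All other pairs contribute 0.
Summing the contributions gives betweenness(Udo) = 14.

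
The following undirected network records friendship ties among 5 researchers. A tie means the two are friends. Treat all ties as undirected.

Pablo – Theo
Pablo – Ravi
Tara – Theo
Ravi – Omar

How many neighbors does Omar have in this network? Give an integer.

1

Omar is directly tied to Ravi. That is 1 neighbor, so the degree of Omar is 1.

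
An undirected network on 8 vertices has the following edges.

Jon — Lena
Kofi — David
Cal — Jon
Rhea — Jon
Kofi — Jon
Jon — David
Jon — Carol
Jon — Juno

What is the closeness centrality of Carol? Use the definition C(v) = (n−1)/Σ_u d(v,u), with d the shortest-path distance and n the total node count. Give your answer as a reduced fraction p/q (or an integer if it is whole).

7/13

Distances from Carol: Cal:2, David:2, Jon:1, Juno:2, Kofi:2, Lena:2, Rhea:2. Sum = 13.
n = 8, so closeness = 7/13.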